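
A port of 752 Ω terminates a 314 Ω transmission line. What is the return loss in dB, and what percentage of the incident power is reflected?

RL ≈ 7.73 dB; 16.9% of incident power reflected

Γ = (752 − 314)/(752 + 314) = 0.411
RL = −20·log₁₀(0.411) = 7.73 dB
P_refl/P_inc = |Γ|² = 0.169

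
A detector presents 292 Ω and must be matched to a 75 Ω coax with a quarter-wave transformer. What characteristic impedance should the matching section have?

Z_qwt = √(Z_0·R_L) = √(75 × 292) = √21900

Z_qwt ≈ 148 Ω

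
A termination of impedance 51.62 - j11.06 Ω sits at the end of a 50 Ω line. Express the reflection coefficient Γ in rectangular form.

Γ ≈ 0.0275 − j0.106

Γ = (Z_L − Z_0)/(Z_L + Z_0) = (1.62 − j11.06)/(101.6 − j11.06)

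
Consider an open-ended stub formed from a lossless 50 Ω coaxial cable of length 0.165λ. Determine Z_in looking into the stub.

βl = 2π × 0.165 = 59.4°
tan(βl) = 1.69
For an open-ended stub, Z_in = −jZ_0·cot(βl) = −jZ_0/tan(βl)

Z_in ≈ −j29.6 Ω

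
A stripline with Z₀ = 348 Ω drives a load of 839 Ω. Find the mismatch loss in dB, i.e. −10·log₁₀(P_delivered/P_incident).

Γ = (839 − 348)/(839 + 348) = 0.414
|Γ|² = 0.171, so P_del/P_inc = 1 − |Γ|² = 0.829
ML = −10·log₁₀(1 − |Γ|²)

mismatch loss ≈ 0.815 dB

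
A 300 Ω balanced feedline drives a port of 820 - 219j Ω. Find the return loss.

RL ≈ 6.12 dB

Γ = (520 − j219)/(1120 − j219), |Γ| = 0.494
RL = −20·log₁₀|Γ| = −20·log₁₀(0.494)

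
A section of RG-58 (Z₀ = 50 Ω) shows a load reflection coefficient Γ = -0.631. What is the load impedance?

Z_L ≈ 11.3 Ω

Z_L = Z_0·(1 + Γ)/(1 − Γ) = 50·(0.369)/(1.63)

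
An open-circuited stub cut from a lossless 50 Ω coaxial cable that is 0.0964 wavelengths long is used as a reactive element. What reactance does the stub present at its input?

βl = 2π × 0.0964 = 34.7°
tan(βl) = 0.693
For an open-circuited stub, Z_in = −jZ_0·cot(βl) = −jZ_0/tan(βl)

X_in ≈ -72.2 Ω (capacitive)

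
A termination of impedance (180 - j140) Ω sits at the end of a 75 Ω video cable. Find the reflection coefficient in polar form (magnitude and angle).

Γ ≈ 0.602 ∠ -24.4°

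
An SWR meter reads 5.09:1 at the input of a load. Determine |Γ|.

|Γ| = (S − 1)/(S + 1) = (5.09 − 1)/(5.09 + 1) = 4.09/6.09

|Γ| ≈ 0.672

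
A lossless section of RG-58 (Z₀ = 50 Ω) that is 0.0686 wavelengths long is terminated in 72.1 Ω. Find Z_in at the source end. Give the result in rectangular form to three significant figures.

Z_in ≈ 60.7 − j17.2 Ω

βl = 2π × 0.0686 = 24.7°
tan(βl) = tan(24.7°) = 0.46
Z_in = Z_0·(Z_L + jZ_0·tanβl)/(Z_0 + jZ_L·tanβl)
     = 50·(72.1 + j23)/(50 + j33.2)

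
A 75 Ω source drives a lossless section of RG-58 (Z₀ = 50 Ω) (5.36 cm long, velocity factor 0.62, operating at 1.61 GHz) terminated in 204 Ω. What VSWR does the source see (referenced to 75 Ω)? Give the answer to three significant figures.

VSWR ≈ 2.9

λ = v/f = 0.62·c / 1.61 GHz = 0.116 m
βl = 2π·l/λ = 2π × 0.464 = 167°
tan(βl) = -0.23
Z_in = Z_0·(Z_L + jZ_0·tanβl)/(Z_0 + jZ_L·tanβl) = 114 + j95.7 Ω
Γ_s = (Z_in − Z_s)/(Z_in + Z_s) = (39 + j95.7)/(189 + j95.7), |Γ_s| = 0.488
VSWR = (1 + |Γ_s|)/(1 − |Γ_s|)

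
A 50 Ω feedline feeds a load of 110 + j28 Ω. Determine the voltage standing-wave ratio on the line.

Γ = (Z_L − Z_0)/(Z_L + Z_0) = (60 + j28)/(160 + j28)
|Γ| = 66.2/162 = 0.408
VSWR = (1 + |Γ|)/(1 − |Γ|) = 1.41/0.592

VSWR ≈ 2.38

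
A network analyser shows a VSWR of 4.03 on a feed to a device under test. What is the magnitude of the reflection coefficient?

|Γ| ≈ 0.602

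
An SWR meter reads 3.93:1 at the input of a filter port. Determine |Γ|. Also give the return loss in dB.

|Γ| ≈ 0.594; return loss ≈ 4.52 dB

|Γ| = (S − 1)/(S + 1) = (3.93 − 1)/(3.93 + 1) = 2.93/4.93
RL = −20·log₁₀|Γ| = −20·log₁₀(0.594)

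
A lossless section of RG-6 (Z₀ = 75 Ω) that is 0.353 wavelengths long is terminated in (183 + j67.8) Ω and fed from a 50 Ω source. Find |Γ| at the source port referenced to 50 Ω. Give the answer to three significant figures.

|Γ| ≈ 0.425

βl = 2π × 0.353 = 127°
tan(βl) = -1.32
Z_in = Z_0·(Z_L + jZ_0·tanβl)/(Z_0 + jZ_L·tanβl) = 33 + j34.2 Ω
Γ_s = (Z_in − Z_s)/(Z_in + Z_s) = (-17 + j34.2)/(83 + j34.2), |Γ_s| = 0.425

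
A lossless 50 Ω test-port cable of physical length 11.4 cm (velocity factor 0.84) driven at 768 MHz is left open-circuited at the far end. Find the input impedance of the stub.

λ = v/f = 0.84·c / 768 MHz = 0.328 m
βl = 2π·l/λ = 2π × 0.347 = 125°
tan(βl) = -1.42
For an open-circuited stub, Z_in = −jZ_0·cot(βl) = −jZ_0/tan(βl)

Z_in ≈ +j35.1 Ω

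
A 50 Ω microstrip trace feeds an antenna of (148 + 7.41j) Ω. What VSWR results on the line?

Γ = (Z_L − Z_0)/(Z_L + Z_0) = (98 + j7.41)/(198 + j7.41)
|Γ| = 98.3/198 = 0.496
VSWR = (1 + |Γ|)/(1 − |Γ|) = 1.5/0.504

VSWR ≈ 2.97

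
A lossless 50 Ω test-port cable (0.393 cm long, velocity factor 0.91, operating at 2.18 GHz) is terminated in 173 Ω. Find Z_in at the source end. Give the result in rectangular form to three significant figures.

λ = v/f = 0.91·c / 2.18 GHz = 0.125 m
βl = 2π·l/λ = 2π × 0.0314 = 11.3°
tan(βl) = tan(11.3°) = 0.2
Z_in = Z_0·(Z_L + jZ_0·tanβl)/(Z_0 + jZ_L·tanβl)
     = 50·(173 + j9.99)/(50 + j34.6)

Z_in ≈ 122 − j74.2 Ω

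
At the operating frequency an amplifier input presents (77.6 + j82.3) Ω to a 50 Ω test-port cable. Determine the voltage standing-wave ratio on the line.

Γ = (Z_L − Z_0)/(Z_L + Z_0) = (27.6 + j82.3)/(127.6 + j82.3)
|Γ| = 86.8/152 = 0.572
VSWR = (1 + |Γ|)/(1 − |Γ|) = 1.57/0.428

VSWR ≈ 3.67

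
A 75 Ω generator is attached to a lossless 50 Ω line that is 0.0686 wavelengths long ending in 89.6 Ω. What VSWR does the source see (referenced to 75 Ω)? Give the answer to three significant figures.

VSWR ≈ 1.58

βl = 2π × 0.0686 = 24.7°
tan(βl) = 0.46
Z_in = Z_0·(Z_L + jZ_0·tanβl)/(Z_0 + jZ_L·tanβl) = 64.6 − j30.3 Ω
Γ_s = (Z_in − Z_s)/(Z_in + Z_s) = (-10.4 − j30.3)/(140 − j30.3), |Γ_s| = 0.224
VSWR = (1 + |Γ_s|)/(1 − |Γ_s|)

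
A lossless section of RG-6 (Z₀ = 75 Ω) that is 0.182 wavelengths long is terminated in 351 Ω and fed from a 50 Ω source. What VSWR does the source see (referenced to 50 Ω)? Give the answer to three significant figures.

βl = 2π × 0.182 = 65.5°
tan(βl) = 2.2
Z_in = Z_0·(Z_L + jZ_0·tanβl)/(Z_0 + jZ_L·tanβl) = 19.2 − j32.3 Ω
Γ_s = (Z_in − Z_s)/(Z_in + Z_s) = (-30.8 − j32.3)/(69.2 − j32.3), |Γ_s| = 0.585
VSWR = (1 + |Γ_s|)/(1 − |Γ_s|)

VSWR ≈ 3.82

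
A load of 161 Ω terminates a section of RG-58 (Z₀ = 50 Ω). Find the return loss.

Γ = (161 − 50)/(161 + 50) = 0.526
RL = −20·log₁₀|Γ| = −20·log₁₀(0.526)

RL ≈ 5.58 dB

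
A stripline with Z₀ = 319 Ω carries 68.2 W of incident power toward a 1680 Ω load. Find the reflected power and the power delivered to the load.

P_reflected ≈ 31.6 W; P_delivered ≈ 36.6 W

Γ = (1680 − 319)/(1680 + 319) = 0.681
|Γ|² = 0.464
P_refl = |Γ|²·P_inc = 31.6 W, P_del = (1 − |Γ|²)·P_inc = 36.6 W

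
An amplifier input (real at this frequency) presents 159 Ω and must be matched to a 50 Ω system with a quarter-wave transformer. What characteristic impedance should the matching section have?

Z_qwt = √(Z_0·R_L) = √(50 × 159) = √7950

Z_qwt ≈ 89.2 Ω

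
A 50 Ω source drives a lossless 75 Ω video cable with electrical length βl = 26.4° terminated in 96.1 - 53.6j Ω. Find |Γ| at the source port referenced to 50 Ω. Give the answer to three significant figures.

tan(βl) = 0.496
Z_in = Z_0·(Z_L + jZ_0·tanβl)/(Z_0 + jZ_L·tanβl) = 53.5 − j37.2 Ω
Γ_s = (Z_in − Z_s)/(Z_in + Z_s) = (3.47 − j37.2)/(103 − j37.2), |Γ_s| = 0.34

|Γ| ≈ 0.34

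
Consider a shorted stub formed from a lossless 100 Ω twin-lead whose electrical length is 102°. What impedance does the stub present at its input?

tan(βl) = -4.7
For a shorted stub, Z_in = jZ_0·tan(βl)

Z_in ≈ −j470 Ω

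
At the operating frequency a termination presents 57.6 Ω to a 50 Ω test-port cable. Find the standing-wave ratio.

VSWR ≈ 1.15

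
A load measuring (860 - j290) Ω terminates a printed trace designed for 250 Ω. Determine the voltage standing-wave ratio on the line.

Γ = (Z_L − Z_0)/(Z_L + Z_0) = (610 − j290)/(1110 − j290)
|Γ| = 675/1150 = 0.589
VSWR = (1 + |Γ|)/(1 − |Γ|) = 1.59/0.411

VSWR ≈ 3.86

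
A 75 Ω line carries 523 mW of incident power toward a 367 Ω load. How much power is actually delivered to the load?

P_delivered ≈ 295 mW

Γ = (367 − 75)/(367 + 75) = 0.661
|Γ|² = 0.436
P_refl = |Γ|²·P_inc = 228 mW, P_del = (1 − |Γ|²)·P_inc = 295 mW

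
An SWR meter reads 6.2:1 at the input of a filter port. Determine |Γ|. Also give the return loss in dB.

|Γ| ≈ 0.722; return loss ≈ 2.83 dB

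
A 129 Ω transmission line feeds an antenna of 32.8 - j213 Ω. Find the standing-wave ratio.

VSWR ≈ 14.8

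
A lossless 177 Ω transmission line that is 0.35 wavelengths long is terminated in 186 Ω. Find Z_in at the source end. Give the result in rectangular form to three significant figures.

Z_in ≈ 174 + j8.22 Ω

βl = 2π × 0.35 = 126°
tan(βl) = tan(126°) = -1.38
Z_in = Z_0·(Z_L + jZ_0·tanβl)/(Z_0 + jZ_L·tanβl)
     = 177·(186 − j244)/(177 − j256)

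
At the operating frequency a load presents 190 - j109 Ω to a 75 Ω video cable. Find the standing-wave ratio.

Γ = (Z_L − Z_0)/(Z_L + Z_0) = (115 − j109)/(265 − j109)
|Γ| = 158/287 = 0.553
VSWR = (1 + |Γ|)/(1 − |Γ|) = 1.55/0.447

VSWR ≈ 3.47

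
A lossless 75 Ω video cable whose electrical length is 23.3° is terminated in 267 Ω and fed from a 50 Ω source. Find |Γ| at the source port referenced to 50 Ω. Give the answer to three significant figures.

tan(βl) = 0.431
Z_in = Z_0·(Z_L + jZ_0·tanβl)/(Z_0 + jZ_L·tanβl) = 94.5 − j113 Ω
Γ_s = (Z_in − Z_s)/(Z_in + Z_s) = (44.5 − j113)/(144 − j113), |Γ_s| = 0.661

|Γ| ≈ 0.661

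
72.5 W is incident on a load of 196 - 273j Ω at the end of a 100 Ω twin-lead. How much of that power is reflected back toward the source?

|Γ| = |(96 − j273)/(296 − j273)| = 0.719
|Γ|² = 0.516
P_refl = |Γ|²·P_inc = 37.4 W, P_del = (1 − |Γ|²)·P_inc = 35.1 W

P_reflected ≈ 37.4 W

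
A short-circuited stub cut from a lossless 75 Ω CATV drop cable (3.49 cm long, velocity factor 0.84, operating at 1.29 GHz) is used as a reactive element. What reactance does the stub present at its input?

λ = v/f = 0.84·c / 1.29 GHz = 0.195 m
βl = 2π·l/λ = 2π × 0.179 = 64.3°
tan(βl) = 2.08
For a short-circuited stub, Z_in = jZ_0·tan(βl)

X_in ≈ 156 Ω (inductive)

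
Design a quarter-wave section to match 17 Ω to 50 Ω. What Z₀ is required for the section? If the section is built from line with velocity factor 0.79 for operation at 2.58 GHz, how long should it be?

Z_qwt = √(Z_0·R_L) = √(50 × 17) = √850
λ = 0.79·c/f = 0.0919 m, so l = λ/4 = 0.023 m

Z_qwt ≈ 29.2 Ω; length ≈ 2.3 cm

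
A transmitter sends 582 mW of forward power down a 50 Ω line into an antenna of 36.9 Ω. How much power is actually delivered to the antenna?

Γ = (36.9 − 50)/(36.9 + 50) = -0.151
|Γ|² = 0.0227
P_refl = |Γ|²·P_inc = 13.2 mW, P_del = (1 − |Γ|²)·P_inc = 569 mW

P_delivered ≈ 569 mW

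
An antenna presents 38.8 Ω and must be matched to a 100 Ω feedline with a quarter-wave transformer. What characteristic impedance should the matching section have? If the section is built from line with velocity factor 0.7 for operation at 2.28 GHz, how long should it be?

Z_qwt ≈ 62.3 Ω; length ≈ 2.3 cm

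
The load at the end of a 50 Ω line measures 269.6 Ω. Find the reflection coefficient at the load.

Γ = 0.687

Γ = (Z_L − Z_0)/(Z_L + Z_0) = (269.6 − 50)/(269.6 + 50) = 219.6/319.6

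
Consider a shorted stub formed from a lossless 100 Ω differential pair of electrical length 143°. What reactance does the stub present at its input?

X_in ≈ -75.4 Ω (capacitive)

tan(βl) = -0.754
For a shorted stub, Z_in = jZ_0·tan(βl)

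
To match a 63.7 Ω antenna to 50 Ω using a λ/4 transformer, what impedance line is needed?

Z_qwt = √(Z_0·R_L) = √(50 × 63.7) = √3185

Z_qwt ≈ 56.4 Ω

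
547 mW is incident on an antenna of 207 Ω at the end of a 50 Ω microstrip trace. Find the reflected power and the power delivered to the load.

Γ = (207 − 50)/(207 + 50) = 0.611
|Γ|² = 0.373
P_refl = |Γ|²·P_inc = 204 mW, P_del = (1 − |Γ|²)·P_inc = 343 mW

P_reflected ≈ 204 mW; P_delivered ≈ 343 mW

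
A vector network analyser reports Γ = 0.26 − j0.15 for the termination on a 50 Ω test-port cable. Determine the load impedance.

Z_L = Z_0·(1 + Γ)/(1 − Γ) = 50·(1.26 − j0.15)/(0.74 + j0.15)

Z_L ≈ 79.8 − j26.3 Ω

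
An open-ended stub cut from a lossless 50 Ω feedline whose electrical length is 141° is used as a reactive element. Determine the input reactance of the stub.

tan(βl) = -0.81
For an open-ended stub, Z_in = −jZ_0·cot(βl) = −jZ_0/tan(βl)

X_in ≈ 61.7 Ω (inductive)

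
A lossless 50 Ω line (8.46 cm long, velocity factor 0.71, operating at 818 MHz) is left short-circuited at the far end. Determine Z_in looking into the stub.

Z_in ≈ −j98.3 Ω

λ = v/f = 0.71·c / 818 MHz = 0.26 m
βl = 2π·l/λ = 2π × 0.325 = 117°
tan(βl) = -1.97
For a short-circuited stub, Z_in = jZ_0·tan(βl)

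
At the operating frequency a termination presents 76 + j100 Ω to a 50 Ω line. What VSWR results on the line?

Γ = (Z_L − Z_0)/(Z_L + Z_0) = (26 + j100)/(126 + j100)
|Γ| = 103/161 = 0.642
VSWR = (1 + |Γ|)/(1 − |Γ|) = 1.64/0.358

VSWR ≈ 4.59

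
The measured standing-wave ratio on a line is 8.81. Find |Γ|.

|Γ| ≈ 0.796

|Γ| = (S − 1)/(S + 1) = (8.81 − 1)/(8.81 + 1) = 7.81/9.81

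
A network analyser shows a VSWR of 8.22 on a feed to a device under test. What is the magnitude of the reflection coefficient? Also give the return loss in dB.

|Γ| = (S − 1)/(S + 1) = (8.22 − 1)/(8.22 + 1) = 7.22/9.22
RL = −20·log₁₀|Γ| = −20·log₁₀(0.783)

|Γ| ≈ 0.783; return loss ≈ 2.12 dB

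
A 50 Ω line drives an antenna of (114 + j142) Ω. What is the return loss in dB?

RL ≈ 2.88 dB

Γ = (64 + j142)/(164 + j142), |Γ| = 0.718
RL = −20·log₁₀|Γ| = −20·log₁₀(0.718)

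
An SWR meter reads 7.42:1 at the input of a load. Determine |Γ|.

|Γ| = (S − 1)/(S + 1) = (7.42 − 1)/(7.42 + 1) = 6.42/8.42

|Γ| ≈ 0.762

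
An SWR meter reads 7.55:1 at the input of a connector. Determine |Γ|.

|Γ| = (S − 1)/(S + 1) = (7.55 − 1)/(7.55 + 1) = 6.55/8.55

|Γ| ≈ 0.766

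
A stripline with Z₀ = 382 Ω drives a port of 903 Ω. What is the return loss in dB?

Γ = (903 − 382)/(903 + 382) = 0.405
RL = −20·log₁₀|Γ| = −20·log₁₀(0.405)

RL ≈ 7.84 dB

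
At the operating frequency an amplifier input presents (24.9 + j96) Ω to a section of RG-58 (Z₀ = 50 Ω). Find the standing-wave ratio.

VSWR ≈ 9.81

Γ = (Z_L − Z_0)/(Z_L + Z_0) = (-25.1 + j96)/(74.9 + j96)
|Γ| = 99.2/122 = 0.815
VSWR = (1 + |Γ|)/(1 − |Γ|) = 1.81/0.185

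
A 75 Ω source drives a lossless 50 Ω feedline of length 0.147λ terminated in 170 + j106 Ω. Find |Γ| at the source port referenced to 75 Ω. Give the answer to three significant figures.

βl = 2π × 0.147 = 52.9°
tan(βl) = 1.32
Z_in = Z_0·(Z_L + jZ_0·tanβl)/(Z_0 + jZ_L·tanβl) = 19.9 − j45.8 Ω
Γ_s = (Z_in − Z_s)/(Z_in + Z_s) = (-55.1 − j45.8)/(94.9 − j45.8), |Γ_s| = 0.68

|Γ| ≈ 0.68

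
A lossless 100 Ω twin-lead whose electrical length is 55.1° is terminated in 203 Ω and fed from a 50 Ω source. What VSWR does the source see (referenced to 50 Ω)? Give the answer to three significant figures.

VSWR ≈ 2.33

tan(βl) = 1.43
Z_in = Z_0·(Z_L + jZ_0·tanβl)/(Z_0 + jZ_L·tanβl) = 65.5 − j47.3 Ω
Γ_s = (Z_in − Z_s)/(Z_in + Z_s) = (15.5 − j47.3)/(115 − j47.3), |Γ_s| = 0.398
VSWR = (1 + |Γ_s|)/(1 − |Γ_s|)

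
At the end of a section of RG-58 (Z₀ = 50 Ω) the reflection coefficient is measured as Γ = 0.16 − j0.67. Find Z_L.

Z_L = Z_0·(1 + Γ)/(1 − Γ) = 50·(1.16 − j0.67)/(0.84 + j0.67)

Z_L ≈ 22.8 − j58 Ω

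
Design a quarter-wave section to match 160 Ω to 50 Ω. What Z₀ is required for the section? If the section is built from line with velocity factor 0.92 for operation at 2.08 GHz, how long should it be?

Z_qwt = √(Z_0·R_L) = √(50 × 160) = √8000
λ = 0.92·c/f = 0.133 m, so l = λ/4 = 0.0332 m

Z_qwt ≈ 89.4 Ω; length ≈ 3.32 cm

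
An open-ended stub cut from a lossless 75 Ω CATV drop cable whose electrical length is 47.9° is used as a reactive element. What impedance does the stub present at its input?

Z_in ≈ −j67.8 Ω

tan(βl) = 1.11
For an open-ended stub, Z_in = −jZ_0·cot(βl) = −jZ_0/tan(βl)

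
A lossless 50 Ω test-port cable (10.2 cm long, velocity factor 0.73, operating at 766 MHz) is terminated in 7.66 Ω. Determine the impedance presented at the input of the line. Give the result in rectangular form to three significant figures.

λ = v/f = 0.73·c / 766 MHz = 0.286 m
βl = 2π·l/λ = 2π × 0.357 = 128°
tan(βl) = tan(128°) = -1.26
Z_in = Z_0·(Z_L + jZ_0·tanβl)/(Z_0 + jZ_L·tanβl)
     = 50·(7.66 − j63)/(50 − j9.65)

Z_in ≈ 19.1 − j59.3 Ω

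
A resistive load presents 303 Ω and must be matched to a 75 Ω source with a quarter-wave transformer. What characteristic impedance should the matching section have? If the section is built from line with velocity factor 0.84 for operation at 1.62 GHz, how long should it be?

Z_qwt = √(Z_0·R_L) = √(75 × 303) = √22720
λ = 0.84·c/f = 0.156 m, so l = λ/4 = 0.0389 m

Z_qwt ≈ 151 Ω; length ≈ 3.89 cm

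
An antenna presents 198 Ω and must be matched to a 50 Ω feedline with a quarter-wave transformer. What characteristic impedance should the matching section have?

Z_qwt = √(Z_0·R_L) = √(50 × 198) = √9900

Z_qwt ≈ 99.5 Ω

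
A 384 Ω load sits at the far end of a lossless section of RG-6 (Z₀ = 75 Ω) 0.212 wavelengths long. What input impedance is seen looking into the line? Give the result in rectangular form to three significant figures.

βl = 2π × 0.212 = 76.3°
tan(βl) = tan(76.3°) = 4.11
Z_in = Z_0·(Z_L + jZ_0·tanβl)/(Z_0 + jZ_L·tanβl)
     = 75·(384 + j308)/(75 + j1580)

Z_in ≈ 15.5 − j17.5 Ω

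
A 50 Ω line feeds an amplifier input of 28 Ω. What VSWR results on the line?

VSWR ≈ 1.79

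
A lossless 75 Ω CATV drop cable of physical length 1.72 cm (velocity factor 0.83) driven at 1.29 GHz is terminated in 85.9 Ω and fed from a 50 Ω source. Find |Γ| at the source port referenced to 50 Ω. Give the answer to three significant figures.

|Γ| ≈ 0.236

λ = v/f = 0.83·c / 1.29 GHz = 0.193 m
βl = 2π·l/λ = 2π × 0.0891 = 32.1°
tan(βl) = 0.627
Z_in = Z_0·(Z_L + jZ_0·tanβl)/(Z_0 + jZ_L·tanβl) = 79 − j9.67 Ω
Γ_s = (Z_in − Z_s)/(Z_in + Z_s) = (29 − j9.67)/(129 − j9.67), |Γ_s| = 0.236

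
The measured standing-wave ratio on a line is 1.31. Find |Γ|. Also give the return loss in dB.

|Γ| ≈ 0.134; return loss ≈ 17.4 dB

|Γ| = (S − 1)/(S + 1) = (1.31 − 1)/(1.31 + 1) = 0.31/2.31
RL = −20·log₁₀|Γ| = −20·log₁₀(0.134)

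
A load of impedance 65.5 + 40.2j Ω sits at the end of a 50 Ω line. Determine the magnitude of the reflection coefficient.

|Γ| ≈ 0.352

Γ = (Z_L − Z_0)/(Z_L + Z_0) = (15.5 + j40.2)/(115.5 + j40.2)
|Γ| = 43.1/122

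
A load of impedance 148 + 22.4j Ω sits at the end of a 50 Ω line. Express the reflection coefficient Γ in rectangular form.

Γ ≈ 0.501 + j0.0564

Γ = (Z_L − Z_0)/(Z_L + Z_0) = (98 + j22.4)/(198 + j22.4)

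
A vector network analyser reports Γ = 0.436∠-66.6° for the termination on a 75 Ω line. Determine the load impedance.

Z_L ≈ 72 − j71.1 Ω

Z_L = Z_0·(1 + Γ)/(1 − Γ) = 75·(1.17 − j0.4)/(0.827 + j0.4)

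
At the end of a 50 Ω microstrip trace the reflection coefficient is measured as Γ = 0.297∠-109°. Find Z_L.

Z_L ≈ 35.6 − j21.9 Ω

Z_L = Z_0·(1 + Γ)/(1 − Γ) = 50·(0.903 − j0.281)/(1.1 + j0.281)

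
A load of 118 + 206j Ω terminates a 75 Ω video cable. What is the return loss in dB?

Γ = (43 + j206)/(193 + j206), |Γ| = 0.745
RL = −20·log₁₀|Γ| = −20·log₁₀(0.745)

RL ≈ 2.55 dB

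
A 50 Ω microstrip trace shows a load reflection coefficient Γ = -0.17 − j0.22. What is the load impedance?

Z_L = Z_0·(1 + Γ)/(1 − Γ) = 50·(0.83 − j0.22)/(1.17 + j0.22)

Z_L ≈ 32.6 − j15.5 Ω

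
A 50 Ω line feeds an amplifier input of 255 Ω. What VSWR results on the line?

VSWR ≈ 5.1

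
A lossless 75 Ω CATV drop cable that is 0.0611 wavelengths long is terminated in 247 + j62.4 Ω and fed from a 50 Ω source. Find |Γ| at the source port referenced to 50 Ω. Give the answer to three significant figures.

|Γ| ≈ 0.668

βl = 2π × 0.0611 = 22°
tan(βl) = 0.404
Z_in = Z_0·(Z_L + jZ_0·tanβl)/(Z_0 + jZ_L·tanβl) = 130 − j121 Ω
Γ_s = (Z_in − Z_s)/(Z_in + Z_s) = (80 − j121)/(180 − j121), |Γ_s| = 0.668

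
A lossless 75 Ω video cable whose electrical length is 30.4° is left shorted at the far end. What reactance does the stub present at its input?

X_in ≈ 44 Ω (inductive)

tan(βl) = 0.587
For a shorted stub, Z_in = jZ_0·tan(βl)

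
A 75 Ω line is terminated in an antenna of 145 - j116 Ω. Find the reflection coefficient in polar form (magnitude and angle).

Γ = (Z_L − Z_0)/(Z_L + Z_0) = (70 − j116)/(220 − j116)
|Γ| = 135/249 = 0.545

Γ ≈ 0.545 ∠ -31.1°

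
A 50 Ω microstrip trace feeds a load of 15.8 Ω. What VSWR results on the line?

For a purely resistive load, VSWR = R_L/Z_0 or Z_0/R_L (whichever > 1) = 50/15.8

VSWR ≈ 3.16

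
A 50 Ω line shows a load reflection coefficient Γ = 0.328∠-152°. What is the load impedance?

Z_L = Z_0·(1 + Γ)/(1 − Γ) = 50·(0.71 − j0.154)/(1.29 + j0.154)

Z_L ≈ 26.5 − j9.13 Ω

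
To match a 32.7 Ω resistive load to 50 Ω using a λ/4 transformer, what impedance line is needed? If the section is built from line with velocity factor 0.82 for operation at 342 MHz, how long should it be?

Z_qwt ≈ 40.4 Ω; length ≈ 18 cm

Z_qwt = √(Z_0·R_L) = √(50 × 32.7) = √1635
λ = 0.82·c/f = 0.719 m, so l = λ/4 = 0.18 m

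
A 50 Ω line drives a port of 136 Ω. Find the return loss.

Γ = (136 − 50)/(136 + 50) = 0.462
RL = −20·log₁₀|Γ| = −20·log₁₀(0.462)

RL ≈ 6.7 dB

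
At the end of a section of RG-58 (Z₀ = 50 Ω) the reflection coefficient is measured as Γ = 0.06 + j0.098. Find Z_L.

Z_L ≈ 55.2 + j11 Ω

Z_L = Z_0·(1 + Γ)/(1 − Γ) = 50·(1.06 + j0.098)/(0.94 − j0.098)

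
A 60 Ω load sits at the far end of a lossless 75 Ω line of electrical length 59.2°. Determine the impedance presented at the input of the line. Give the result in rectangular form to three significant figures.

Z_in ≈ 81.7 + j16.2 Ω

tan(βl) = tan(59.2°) = 1.68
Z_in = Z_0·(Z_L + jZ_0·tanβl)/(Z_0 + jZ_L·tanβl)
     = 75·(60 + j126)/(75 + j101)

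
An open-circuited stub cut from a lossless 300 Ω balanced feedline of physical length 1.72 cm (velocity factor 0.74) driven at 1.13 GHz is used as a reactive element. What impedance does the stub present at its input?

λ = v/f = 0.74·c / 1.13 GHz = 0.196 m
βl = 2π·l/λ = 2π × 0.0875 = 31.5°
tan(βl) = 0.613
For an open-circuited stub, Z_in = −jZ_0·cot(βl) = −jZ_0/tan(βl)

Z_in ≈ −j489 Ω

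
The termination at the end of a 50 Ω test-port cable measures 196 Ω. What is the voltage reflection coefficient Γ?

Γ = 0.593

Γ = (Z_L − Z_0)/(Z_L + Z_0) = (196 − 50)/(196 + 50) = 146/246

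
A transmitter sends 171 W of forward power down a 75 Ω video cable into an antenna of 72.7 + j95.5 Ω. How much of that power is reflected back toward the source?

|Γ| = |(-2.3 + j95.5)/(147.7 + j95.5)| = 0.543
|Γ|² = 0.295
P_refl = |Γ|²·P_inc = 50.4 W, P_del = (1 − |Γ|²)·P_inc = 121 W

P_reflected ≈ 50.4 W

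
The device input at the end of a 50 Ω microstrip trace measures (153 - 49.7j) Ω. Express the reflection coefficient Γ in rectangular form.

Γ ≈ 0.535 − j0.114

Γ = (Z_L − Z_0)/(Z_L + Z_0) = (103 − j49.7)/(203 − j49.7)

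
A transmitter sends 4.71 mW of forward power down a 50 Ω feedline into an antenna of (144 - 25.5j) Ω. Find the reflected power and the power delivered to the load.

|Γ| = |(94 − j25.5)/(194 − j25.5)| = 0.498
|Γ|² = 0.248
P_refl = |Γ|²·P_inc = 1.17 mW, P_del = (1 − |Γ|²)·P_inc = 3.54 mW

P_reflected ≈ 1.17 mW; P_delivered ≈ 3.54 mW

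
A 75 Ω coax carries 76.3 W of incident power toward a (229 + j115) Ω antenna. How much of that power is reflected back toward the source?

|Γ| = |(154 + j115)/(304 + j115)| = 0.591
|Γ|² = 0.35
P_refl = |Γ|²·P_inc = 26.7 W, P_del = (1 − |Γ|²)·P_inc = 49.6 W

P_reflected ≈ 26.7 W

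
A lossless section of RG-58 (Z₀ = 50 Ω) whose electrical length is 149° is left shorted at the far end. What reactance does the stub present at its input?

tan(βl) = -0.601
For a shorted stub, Z_in = jZ_0·tan(βl)

X_in ≈ -30 Ω (capacitive)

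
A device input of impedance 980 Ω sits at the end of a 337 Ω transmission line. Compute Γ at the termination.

Γ = (Z_L − Z_0)/(Z_L + Z_0) = (980 − 337)/(980 + 337) = 643/1317

Γ = 0.488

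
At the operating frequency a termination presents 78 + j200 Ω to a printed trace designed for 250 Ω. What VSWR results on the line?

VSWR ≈ 5.38

Γ = (Z_L − Z_0)/(Z_L + Z_0) = (-172 + j200)/(328 + j200)
|Γ| = 264/384 = 0.687
VSWR = (1 + |Γ|)/(1 − |Γ|) = 1.69/0.313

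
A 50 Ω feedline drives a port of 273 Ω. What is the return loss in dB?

Γ = (273 − 50)/(273 + 50) = 0.69
RL = −20·log₁₀|Γ| = −20·log₁₀(0.69)

RL ≈ 3.22 dB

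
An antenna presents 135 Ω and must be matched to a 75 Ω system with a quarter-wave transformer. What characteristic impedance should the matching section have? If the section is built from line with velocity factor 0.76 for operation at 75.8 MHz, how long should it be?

Z_qwt ≈ 101 Ω; length ≈ 75.2 cm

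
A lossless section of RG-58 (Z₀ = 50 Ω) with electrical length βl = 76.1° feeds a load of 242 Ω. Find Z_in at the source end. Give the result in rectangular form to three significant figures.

Z_in ≈ 10.9 − j11.8 Ω

tan(βl) = tan(76.1°) = 4.04
Z_in = Z_0·(Z_L + jZ_0·tanβl)/(Z_0 + jZ_L·tanβl)
     = 50·(242 + j202)/(50 + j978)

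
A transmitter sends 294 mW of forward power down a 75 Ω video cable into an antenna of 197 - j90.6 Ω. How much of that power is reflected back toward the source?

|Γ| = |(122 − j90.6)/(272 − j90.6)| = 0.53
|Γ|² = 0.281
P_refl = |Γ|²·P_inc = 82.6 mW, P_del = (1 − |Γ|²)·P_inc = 211 mW

P_reflected ≈ 82.6 mW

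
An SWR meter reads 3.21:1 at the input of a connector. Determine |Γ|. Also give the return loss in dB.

|Γ| ≈ 0.525; return loss ≈ 5.6 dB

|Γ| = (S − 1)/(S + 1) = (3.21 − 1)/(3.21 + 1) = 2.21/4.21
RL = −20·log₁₀|Γ| = −20·log₁₀(0.525)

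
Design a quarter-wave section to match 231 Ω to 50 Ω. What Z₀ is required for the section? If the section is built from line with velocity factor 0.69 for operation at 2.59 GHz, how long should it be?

Z_qwt = √(Z_0·R_L) = √(50 × 231) = √11550
λ = 0.69·c/f = 0.0799 m, so l = λ/4 = 0.02 m

Z_qwt ≈ 107 Ω; length ≈ 2 cm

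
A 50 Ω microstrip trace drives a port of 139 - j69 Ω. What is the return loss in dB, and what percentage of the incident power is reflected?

RL ≈ 5.04 dB; 31.3% of incident power reflected

Γ = (89 − j69)/(189 − j69), |Γ| = 0.56
RL = −20·log₁₀(0.56) = 5.04 dB
P_refl/P_inc = |Γ|² = 0.313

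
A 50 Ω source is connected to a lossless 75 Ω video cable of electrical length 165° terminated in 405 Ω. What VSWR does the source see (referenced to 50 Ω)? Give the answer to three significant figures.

tan(βl) = -0.268
Z_in = Z_0·(Z_L + jZ_0·tanβl)/(Z_0 + jZ_L·tanβl) = 140 + j183 Ω
Γ_s = (Z_in − Z_s)/(Z_in + Z_s) = (90.3 + j183)/(190 + j183), |Γ_s| = 0.773
VSWR = (1 + |Γ_s|)/(1 − |Γ_s|)

VSWR ≈ 7.8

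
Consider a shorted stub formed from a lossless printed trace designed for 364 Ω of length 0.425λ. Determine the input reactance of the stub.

X_in ≈ -185 Ω (capacitive)

βl = 2π × 0.425 = 153°
tan(βl) = -0.51
For a shorted stub, Z_in = jZ_0·tan(βl)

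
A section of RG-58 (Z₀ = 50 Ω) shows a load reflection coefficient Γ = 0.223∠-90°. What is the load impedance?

Z_L = Z_0·(1 + Γ)/(1 − Γ) = 50·(1 − j0.223)/(1 + j0.223)

Z_L ≈ 45.3 − j21.2 Ω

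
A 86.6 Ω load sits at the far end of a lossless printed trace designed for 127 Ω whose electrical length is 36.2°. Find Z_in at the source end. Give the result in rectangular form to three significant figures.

tan(βl) = tan(36.2°) = 0.732
Z_in = Z_0·(Z_L + jZ_0·tanβl)/(Z_0 + jZ_L·tanβl)
     = 127·(86.6 + j92.9)/(127 + j63.4)

Z_in ≈ 106 + j39.8 Ω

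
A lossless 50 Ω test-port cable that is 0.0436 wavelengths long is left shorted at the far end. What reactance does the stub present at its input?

βl = 2π × 0.0436 = 15.7°
tan(βl) = 0.281
For a shorted stub, Z_in = jZ_0·tan(βl)

X_in ≈ 14.1 Ω (inductive)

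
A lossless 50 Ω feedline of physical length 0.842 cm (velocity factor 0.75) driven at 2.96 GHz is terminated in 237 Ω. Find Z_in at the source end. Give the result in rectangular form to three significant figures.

Z_in ≈ 24.1 − j53.8 Ω

λ = v/f = 0.75·c / 2.96 GHz = 0.076 m
βl = 2π·l/λ = 2π × 0.111 = 39.9°
tan(βl) = tan(39.9°) = 0.835
Z_in = Z_0·(Z_L + jZ_0·tanβl)/(Z_0 + jZ_L·tanβl)
     = 50·(237 + j41.8)/(50 + j198)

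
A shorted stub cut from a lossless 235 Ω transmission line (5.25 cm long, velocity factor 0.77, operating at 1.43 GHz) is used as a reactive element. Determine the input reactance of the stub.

λ = v/f = 0.77·c / 1.43 GHz = 0.162 m
βl = 2π·l/λ = 2π × 0.325 = 117°
tan(βl) = -1.96
For a shorted stub, Z_in = jZ_0·tan(βl)

X_in ≈ -461 Ω (capacitive)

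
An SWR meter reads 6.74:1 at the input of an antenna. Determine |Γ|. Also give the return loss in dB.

|Γ| = (S − 1)/(S + 1) = (6.74 − 1)/(6.74 + 1) = 5.74/7.74
RL = −20·log₁₀|Γ| = −20·log₁₀(0.742)

|Γ| ≈ 0.742; return loss ≈ 2.6 dB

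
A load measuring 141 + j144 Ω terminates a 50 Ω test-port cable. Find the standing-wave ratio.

Γ = (Z_L − Z_0)/(Z_L + Z_0) = (91 + j144)/(191 + j144)
|Γ| = 170/239 = 0.712
VSWR = (1 + |Γ|)/(1 − |Γ|) = 1.71/0.288

VSWR ≈ 5.95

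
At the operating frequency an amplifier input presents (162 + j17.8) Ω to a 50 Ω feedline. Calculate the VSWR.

Γ = (Z_L − Z_0)/(Z_L + Z_0) = (112 + j17.8)/(212 + j17.8)
|Γ| = 113/213 = 0.533
VSWR = (1 + |Γ|)/(1 − |Γ|) = 1.53/0.467

VSWR ≈ 3.28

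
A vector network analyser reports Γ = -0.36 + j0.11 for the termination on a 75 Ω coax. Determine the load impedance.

Z_L = Z_0·(1 + Γ)/(1 − Γ) = 75·(0.64 + j0.11)/(1.36 − j0.11)

Z_L ≈ 34.6 + j8.86 Ω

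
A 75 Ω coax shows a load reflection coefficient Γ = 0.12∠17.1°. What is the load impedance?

Z_L = Z_0·(1 + Γ)/(1 − Γ) = 75·(1.11 + j0.0353)/(0.885 − j0.0353)

Z_L ≈ 94.2 + j6.74 Ω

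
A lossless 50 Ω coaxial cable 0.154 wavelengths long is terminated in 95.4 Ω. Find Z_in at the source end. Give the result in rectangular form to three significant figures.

βl = 2π × 0.154 = 55.4°
tan(βl) = tan(55.4°) = 1.45
Z_in = Z_0·(Z_L + jZ_0·tanβl)/(Z_0 + jZ_L·tanβl)
     = 50·(95.4 + j72.6)/(50 + j138)

Z_in ≈ 34.2 − j22.1 Ω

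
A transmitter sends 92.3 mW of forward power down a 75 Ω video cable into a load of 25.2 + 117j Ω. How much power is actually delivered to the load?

|Γ| = |(-49.8 + j117)/(100.2 + j117)| = 0.825
|Γ|² = 0.681
P_refl = |Γ|²·P_inc = 62.9 mW, P_del = (1 − |Γ|²)·P_inc = 29.4 mW

P_delivered ≈ 29.4 mW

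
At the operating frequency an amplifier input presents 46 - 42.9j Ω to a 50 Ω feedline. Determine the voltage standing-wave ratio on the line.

VSWR ≈ 2.39

Γ = (Z_L − Z_0)/(Z_L + Z_0) = (-4 − j42.9)/(96 − j42.9)
|Γ| = 43.1/105 = 0.41
VSWR = (1 + |Γ|)/(1 − |Γ|) = 1.41/0.59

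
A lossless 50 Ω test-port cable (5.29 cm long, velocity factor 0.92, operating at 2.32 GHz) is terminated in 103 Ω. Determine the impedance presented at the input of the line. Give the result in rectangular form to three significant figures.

Z_in ≈ 74.8 + j37.7 Ω

λ = v/f = 0.92·c / 2.32 GHz = 0.119 m
βl = 2π·l/λ = 2π × 0.445 = 160°
tan(βl) = tan(160°) = -0.362
Z_in = Z_0·(Z_L + jZ_0·tanβl)/(Z_0 + jZ_L·tanβl)
     = 50·(103 − j18.1)/(50 − j37.3)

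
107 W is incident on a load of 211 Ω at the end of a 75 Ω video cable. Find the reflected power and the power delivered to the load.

Γ = (211 − 75)/(211 + 75) = 0.476
|Γ|² = 0.226
P_refl = |Γ|²·P_inc = 24.2 W, P_del = (1 − |Γ|²)·P_inc = 82.8 W

P_reflected ≈ 24.2 W; P_delivered ≈ 82.8 W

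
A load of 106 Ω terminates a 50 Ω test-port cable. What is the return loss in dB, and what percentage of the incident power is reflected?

Γ = (106 − 50)/(106 + 50) = 0.359
RL = −20·log₁₀(0.359) = 8.9 dB
P_refl/P_inc = |Γ|² = 0.129

RL ≈ 8.9 dB; 12.9% of incident power reflected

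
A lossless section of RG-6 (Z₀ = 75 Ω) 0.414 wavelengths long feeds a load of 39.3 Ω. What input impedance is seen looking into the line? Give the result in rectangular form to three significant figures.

Z_in ≈ 48.6 − j29.7 Ω

βl = 2π × 0.414 = 149°
tan(βl) = tan(149°) = -0.6
Z_in = Z_0·(Z_L + jZ_0·tanβl)/(Z_0 + jZ_L·tanβl)
     = 75·(39.3 − j45)/(75 − j23.6)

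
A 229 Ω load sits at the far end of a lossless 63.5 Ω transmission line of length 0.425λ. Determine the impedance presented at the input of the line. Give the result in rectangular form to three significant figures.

βl = 2π × 0.425 = 153°
tan(βl) = tan(153°) = -0.51
Z_in = Z_0·(Z_L + jZ_0·tanβl)/(Z_0 + jZ_L·tanβl)
     = 63.5·(229 − j32.4)/(63.5 − j117)

Z_in ≈ 65.9 + j88.8 Ω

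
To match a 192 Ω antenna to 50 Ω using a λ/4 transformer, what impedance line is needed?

Z_qwt ≈ 98 Ω

Z_qwt = √(Z_0·R_L) = √(50 × 192) = √9600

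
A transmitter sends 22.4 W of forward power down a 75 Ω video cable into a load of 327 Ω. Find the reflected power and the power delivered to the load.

Γ = (327 − 75)/(327 + 75) = 0.627
|Γ|² = 0.393
P_refl = |Γ|²·P_inc = 8.8 W, P_del = (1 − |Γ|²)·P_inc = 13.6 W

P_reflected ≈ 8.8 W; P_delivered ≈ 13.6 W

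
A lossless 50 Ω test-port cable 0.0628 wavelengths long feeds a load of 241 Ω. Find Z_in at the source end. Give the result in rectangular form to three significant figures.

βl = 2π × 0.0628 = 22.6°
tan(βl) = tan(22.6°) = 0.416
Z_in = Z_0·(Z_L + jZ_0·tanβl)/(Z_0 + jZ_L·tanβl)
     = 50·(241 + j20.8)/(50 + j100)

Z_in ≈ 56.2 − j92.1 Ω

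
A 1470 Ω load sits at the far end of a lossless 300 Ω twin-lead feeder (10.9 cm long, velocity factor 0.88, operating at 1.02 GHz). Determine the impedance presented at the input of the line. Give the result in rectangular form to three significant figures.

λ = v/f = 0.88·c / 1.02 GHz = 0.259 m
βl = 2π·l/λ = 2π × 0.421 = 152°
tan(βl) = tan(152°) = -0.54
Z_in = Z_0·(Z_L + jZ_0·tanβl)/(Z_0 + jZ_L·tanβl)
     = 300·(1470 − j162)/(300 − j795)

Z_in ≈ 237 + j466 Ω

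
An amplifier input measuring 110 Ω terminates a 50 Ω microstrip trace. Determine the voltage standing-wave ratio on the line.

VSWR ≈ 2.2

For a purely resistive load, VSWR = R_L/Z_0 or Z_0/R_L (whichever > 1) = 110/50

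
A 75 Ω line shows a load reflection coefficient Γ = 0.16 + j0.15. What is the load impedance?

Z_L = Z_0·(1 + Γ)/(1 − Γ) = 75·(1.16 + j0.15)/(0.84 − j0.15)

Z_L ≈ 98.1 + j30.9 Ω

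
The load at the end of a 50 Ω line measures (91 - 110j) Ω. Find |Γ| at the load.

Γ = (Z_L − Z_0)/(Z_L + Z_0) = (41 − j110)/(141 − j110)
|Γ| = 117/179

|Γ| ≈ 0.656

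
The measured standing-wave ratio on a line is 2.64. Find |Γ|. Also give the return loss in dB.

|Γ| = (S − 1)/(S + 1) = (2.64 − 1)/(2.64 + 1) = 1.64/3.64
RL = −20·log₁₀|Γ| = −20·log₁₀(0.451)

|Γ| ≈ 0.451; return loss ≈ 6.93 dB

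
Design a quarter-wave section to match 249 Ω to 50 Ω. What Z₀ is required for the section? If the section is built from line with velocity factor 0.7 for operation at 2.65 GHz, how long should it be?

Z_qwt ≈ 112 Ω; length ≈ 1.98 cm

Z_qwt = √(Z_0·R_L) = √(50 × 249) = √12450
λ = 0.7·c/f = 0.0792 m, so l = λ/4 = 0.0198 m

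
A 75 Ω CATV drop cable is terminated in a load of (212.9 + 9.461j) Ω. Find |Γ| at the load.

|Γ| ≈ 0.48

Γ = (Z_L − Z_0)/(Z_L + Z_0) = (137.9 + j9.461)/(287.9 + j9.461)
|Γ| = 138/288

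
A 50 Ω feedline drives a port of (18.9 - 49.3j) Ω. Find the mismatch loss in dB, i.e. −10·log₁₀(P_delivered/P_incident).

mismatch loss ≈ 2.78 dB

Γ = (-31.1 − j49.3)/(68.9 − j49.3), |Γ| = 0.688
|Γ|² = 0.473, so P_del/P_inc = 1 − |Γ|² = 0.527
ML = −10·log₁₀(1 − |Γ|²)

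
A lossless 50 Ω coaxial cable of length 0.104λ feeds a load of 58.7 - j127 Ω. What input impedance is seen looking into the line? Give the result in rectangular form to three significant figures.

Z_in ≈ 9.82 − j33.1 Ω

βl = 2π × 0.104 = 37.4°
tan(βl) = tan(37.4°) = 0.766
Z_in = Z_0·(Z_L + jZ_0·tanβl)/(Z_0 + jZ_L·tanβl)
     = 50·(58.7 − j88.7)/(147 + j44.9)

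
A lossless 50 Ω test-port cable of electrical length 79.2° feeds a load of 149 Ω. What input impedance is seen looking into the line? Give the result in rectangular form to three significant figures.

tan(βl) = tan(79.2°) = 5.24
Z_in = Z_0·(Z_L + jZ_0·tanβl)/(Z_0 + jZ_L·tanβl)
     = 50·(149 + j262)/(50 + j781)

Z_in ≈ 17.3 − j8.43 Ω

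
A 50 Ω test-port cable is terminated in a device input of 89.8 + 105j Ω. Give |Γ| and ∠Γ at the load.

Γ = (Z_L − Z_0)/(Z_L + Z_0) = (39.8 + j105)/(139.8 + j105)
|Γ| = 112/175 = 0.642

Γ ≈ 0.642 ∠ 32.3°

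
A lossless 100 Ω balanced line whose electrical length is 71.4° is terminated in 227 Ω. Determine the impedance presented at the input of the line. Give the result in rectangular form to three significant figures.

Z_in ≈ 48 − j26.5 Ω

tan(βl) = tan(71.4°) = 2.97
Z_in = Z_0·(Z_L + jZ_0·tanβl)/(Z_0 + jZ_L·tanβl)
     = 100·(227 + j297)/(100 + j675)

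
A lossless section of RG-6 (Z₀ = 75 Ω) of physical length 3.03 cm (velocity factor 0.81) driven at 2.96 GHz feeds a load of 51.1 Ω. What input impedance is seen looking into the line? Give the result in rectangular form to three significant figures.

Z_in ≈ 71.7 − j28.1 Ω

λ = v/f = 0.81·c / 2.96 GHz = 0.0821 m
βl = 2π·l/λ = 2π × 0.369 = 133°
tan(βl) = tan(133°) = -1.08
Z_in = Z_0·(Z_L + jZ_0·tanβl)/(Z_0 + jZ_L·tanβl)
     = 75·(51.1 − j80.8)/(75 − j55)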